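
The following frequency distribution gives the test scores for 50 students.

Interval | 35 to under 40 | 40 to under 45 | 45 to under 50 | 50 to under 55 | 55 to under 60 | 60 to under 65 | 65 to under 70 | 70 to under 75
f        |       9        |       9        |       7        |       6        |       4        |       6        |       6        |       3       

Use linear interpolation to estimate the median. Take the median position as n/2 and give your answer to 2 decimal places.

Cumulative frequencies: 9, 18, 25, 31, 35, 41, 47, 50
n = 50; position = n/2 = 25.
This falls in the class 45 to under 50: L = 45, F = 18, f = 7, h = 5.
Median ≈ 45 + ((25 − 18) / 7) × 5 = 50.0000

50.00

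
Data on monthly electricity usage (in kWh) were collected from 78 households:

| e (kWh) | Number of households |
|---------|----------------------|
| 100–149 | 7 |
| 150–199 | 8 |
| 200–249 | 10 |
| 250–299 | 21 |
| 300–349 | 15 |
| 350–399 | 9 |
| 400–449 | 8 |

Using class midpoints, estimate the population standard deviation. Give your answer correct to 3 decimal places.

85.244

Midpoints: 124.5, 174.5, 224.5, 274.5, 324.5, 374.5, 424.5
n = 78, Σfm = 21911, mean = 280.9103
Σfm² = 6721819.5
Σf(m − x̄)² = Σfm² − (Σfm)²/n = 6721819.5 − 21911²/78 = 566794.8718
Population variance = 566794.8718 / 78 = 7266.6009
Standard deviation = √7266.6009 = 85.2444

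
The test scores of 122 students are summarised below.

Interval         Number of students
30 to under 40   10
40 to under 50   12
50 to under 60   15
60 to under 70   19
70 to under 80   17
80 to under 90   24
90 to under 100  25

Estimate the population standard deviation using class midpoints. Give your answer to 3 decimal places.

19.199

Midpoints: 35, 45, 55, 65, 75, 85, 95
n = 122, Σfm = 8640, mean = 70.8197
Σfm² = 656850
Σf(m − x̄)² = Σfm² − (Σfm)²/n = 656850 − 8640²/122 = 44968.0328
Population variance = 44968.0328 / 122 = 368.5904
Standard deviation = √368.5904 = 19.1987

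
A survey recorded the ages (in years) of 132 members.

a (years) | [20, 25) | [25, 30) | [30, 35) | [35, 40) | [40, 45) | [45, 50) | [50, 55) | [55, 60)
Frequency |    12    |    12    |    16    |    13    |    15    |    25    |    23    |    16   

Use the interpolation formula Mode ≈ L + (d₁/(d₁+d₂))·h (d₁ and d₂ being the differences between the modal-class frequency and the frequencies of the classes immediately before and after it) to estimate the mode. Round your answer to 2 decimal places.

Modal class: [45, 50) (highest frequency 25).
d₁ = 25 − 15 = 10, d₂ = 25 − 23 = 2
Mode ≈ 45 + (10/(10+2)) × 5 = 45 + 4.1667 = 49.1667

49.17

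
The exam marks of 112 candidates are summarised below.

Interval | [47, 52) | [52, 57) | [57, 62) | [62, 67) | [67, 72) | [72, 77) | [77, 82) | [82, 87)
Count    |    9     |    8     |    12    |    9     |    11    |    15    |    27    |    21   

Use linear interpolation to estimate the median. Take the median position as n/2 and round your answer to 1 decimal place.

Cumulative frequencies: 9, 17, 29, 38, 49, 64, 91, 112
n = 112; position = n/2 = 56.
This falls in the class [72, 77): L = 72, F = 49, f = 15, h = 5.
Median ≈ 72 + ((56 − 49) / 15) × 5 = 74.3333

74.3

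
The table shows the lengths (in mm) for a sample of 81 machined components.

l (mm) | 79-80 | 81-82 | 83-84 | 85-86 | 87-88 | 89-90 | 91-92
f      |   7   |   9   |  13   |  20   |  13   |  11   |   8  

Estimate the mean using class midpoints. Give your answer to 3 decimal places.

Midpoints: 79.5, 81.5, 83.5, 85.5, 87.5, 89.5, 91.5
Σfm = 7×79.5 + 9×81.5 + 13×83.5 + 20×85.5 + 13×87.5 + 11×89.5 + 8×91.5 = 6939.5
n = Σf = 81
Mean = 6939.5 / 81 = 85.6728

85.673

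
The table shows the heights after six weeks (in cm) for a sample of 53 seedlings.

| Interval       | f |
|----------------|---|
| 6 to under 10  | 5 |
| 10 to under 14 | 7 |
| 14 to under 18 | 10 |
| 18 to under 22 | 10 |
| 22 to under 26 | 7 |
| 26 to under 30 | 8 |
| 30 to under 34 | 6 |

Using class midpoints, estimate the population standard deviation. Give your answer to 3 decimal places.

7.288

Midpoints: 8, 12, 16, 20, 24, 28, 32
n = 53, Σfm = 1068, mean = 20.1509
Σfm² = 24336
Σf(m − x̄)² = Σfm² − (Σfm)²/n = 24336 − 1068²/53 = 2814.7925
Population variance = 2814.7925 / 53 = 53.1093
Standard deviation = √53.1093 = 7.2876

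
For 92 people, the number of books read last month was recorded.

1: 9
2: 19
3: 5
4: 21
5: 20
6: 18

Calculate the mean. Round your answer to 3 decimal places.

Values: 1, 2, 3, 4, 5, 6
Σfx = 9×1 + 19×2 + 5×3 + 21×4 + 20×5 + 18×6 = 354
n = Σf = 92
Mean = 354 / 92 = 3.8478

3.848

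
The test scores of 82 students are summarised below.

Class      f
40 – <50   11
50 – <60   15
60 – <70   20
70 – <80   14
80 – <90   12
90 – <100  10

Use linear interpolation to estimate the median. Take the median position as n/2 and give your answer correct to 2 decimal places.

Cumulative frequencies: 11, 26, 46, 60, 72, 82
n = 82; position = n/2 = 41.
This falls in the class 60 – <70: L = 60, F = 26, f = 20, h = 10.
Median ≈ 60 + ((41 − 26) / 20) × 10 = 67.5000

67.50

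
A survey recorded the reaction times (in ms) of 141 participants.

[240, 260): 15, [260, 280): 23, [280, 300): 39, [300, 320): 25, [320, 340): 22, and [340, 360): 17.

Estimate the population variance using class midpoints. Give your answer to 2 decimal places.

Midpoints: 250, 270, 290, 310, 330, 350
n = 141, Σfm = 42230, mean = 299.5035
Σfm² = 12774900
Σf(m − x̄)² = Σfm² − (Σfm)²/n = 12774900 − 42230²/141 = 126865.2482
Population variance = 126865.2482 / 141 = 899.7535

899.75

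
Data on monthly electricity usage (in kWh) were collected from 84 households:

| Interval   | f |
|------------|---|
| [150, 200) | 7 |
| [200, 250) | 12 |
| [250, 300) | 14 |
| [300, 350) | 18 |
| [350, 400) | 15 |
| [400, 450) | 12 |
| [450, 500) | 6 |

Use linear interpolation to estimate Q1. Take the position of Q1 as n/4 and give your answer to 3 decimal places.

257.143

Cumulative frequencies: 7, 19, 33, 51, 66, 78, 84
n = 84; position = n/4 = 21.
This falls in the class [250, 300): L = 250, F = 19, f = 14, h = 50.
Lower quartile ≈ 250 + ((21 − 19) / 14) × 50 = 257.1429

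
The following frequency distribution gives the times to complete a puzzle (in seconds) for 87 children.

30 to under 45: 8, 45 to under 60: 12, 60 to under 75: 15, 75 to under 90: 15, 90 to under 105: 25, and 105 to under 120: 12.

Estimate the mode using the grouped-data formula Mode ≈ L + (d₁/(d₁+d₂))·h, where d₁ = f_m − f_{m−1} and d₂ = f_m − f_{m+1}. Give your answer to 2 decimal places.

96.52

Modal class: 90 to under 105 (highest frequency 25).
d₁ = 25 − 15 = 10, d₂ = 25 − 12 = 13
Mode ≈ 90 + (10/(10+13)) × 15 = 90 + 6.5217 = 96.5217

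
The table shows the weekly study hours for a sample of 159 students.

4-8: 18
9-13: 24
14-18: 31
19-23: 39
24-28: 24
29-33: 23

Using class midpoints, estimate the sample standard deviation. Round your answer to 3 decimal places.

Midpoints: 6, 11, 16, 21, 26, 31
n = 159, Σfm = 3024, mean = 19.0189
Σfm² = 67014
Σf(m − x̄)² = Σfm² − (Σfm)²/n = 67014 − 3024²/159 = 9500.9434
Sample variance = 9500.9434 / 158 = 60.1326
Standard deviation = √60.1326 = 7.7545

7.755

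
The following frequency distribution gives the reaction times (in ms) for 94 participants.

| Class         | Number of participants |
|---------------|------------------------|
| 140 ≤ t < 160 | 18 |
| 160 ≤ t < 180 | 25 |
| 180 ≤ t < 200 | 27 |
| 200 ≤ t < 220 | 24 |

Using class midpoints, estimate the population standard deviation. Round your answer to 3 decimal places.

21.282

Midpoints: 150, 170, 190, 210
n = 94, Σfm = 17120, mean = 182.1277
Σfm² = 3160600
Σf(m − x̄)² = Σfm² − (Σfm)²/n = 3160600 − 17120²/94 = 42574.4681
Population variance = 42574.4681 / 94 = 452.9199
Standard deviation = √452.9199 = 21.2819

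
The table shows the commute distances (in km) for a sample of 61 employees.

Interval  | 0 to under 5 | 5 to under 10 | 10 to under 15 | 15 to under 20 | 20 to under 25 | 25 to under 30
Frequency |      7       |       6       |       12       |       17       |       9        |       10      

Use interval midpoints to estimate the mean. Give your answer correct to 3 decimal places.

Midpoints: 2.5, 7.5, 12.5, 17.5, 22.5, 27.5
Σfm = 7×2.5 + 6×7.5 + 12×12.5 + 17×17.5 + 9×22.5 + 10×27.5 = 987.5
n = Σf = 61
Mean = 987.5 / 61 = 16.1885

16.189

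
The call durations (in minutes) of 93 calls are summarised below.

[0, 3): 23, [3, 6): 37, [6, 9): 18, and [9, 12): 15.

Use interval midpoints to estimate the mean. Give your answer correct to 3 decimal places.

5.306

Midpoints: 1.5, 4.5, 7.5, 10.5
Σfm = 23×1.5 + 37×4.5 + 18×7.5 + 15×10.5 = 493.5
n = Σf = 93
Mean = 493.5 / 93 = 5.3065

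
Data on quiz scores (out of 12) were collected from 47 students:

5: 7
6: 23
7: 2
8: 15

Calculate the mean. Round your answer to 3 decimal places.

Values: 5, 6, 7, 8
Σfx = 7×5 + 23×6 + 2×7 + 15×8 = 307
n = Σf = 47
Mean = 307 / 47 = 6.5319

6.532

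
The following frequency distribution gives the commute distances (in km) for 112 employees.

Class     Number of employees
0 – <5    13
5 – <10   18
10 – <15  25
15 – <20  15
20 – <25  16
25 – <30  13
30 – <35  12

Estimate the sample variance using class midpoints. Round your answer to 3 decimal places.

86.865

Midpoints: 2.5, 7.5, 12.5, 17.5, 22.5, 27.5, 32.5
n = 112, Σfm = 1850, mean = 16.5179
Σfm² = 40200
Σf(m − x̄)² = Σfm² − (Σfm)²/n = 40200 − 1850²/112 = 9641.9643
Sample variance = 9641.9643 / 111 = 86.8645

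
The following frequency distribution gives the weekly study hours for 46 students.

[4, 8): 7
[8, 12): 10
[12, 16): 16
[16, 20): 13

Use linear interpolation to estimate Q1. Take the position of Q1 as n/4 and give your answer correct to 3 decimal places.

Cumulative frequencies: 7, 17, 33, 46
n = 46; position = n/4 = 11.5.
This falls in the class [8, 12): L = 8, F = 7, f = 10, h = 4.
Lower quartile ≈ 8 + ((11.5 − 7) / 10) × 4 = 9.8000

9.800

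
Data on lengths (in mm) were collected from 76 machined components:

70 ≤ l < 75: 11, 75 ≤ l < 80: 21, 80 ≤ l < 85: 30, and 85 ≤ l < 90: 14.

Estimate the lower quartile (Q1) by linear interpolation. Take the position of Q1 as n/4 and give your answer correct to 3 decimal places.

Cumulative frequencies: 11, 32, 62, 76
n = 76; position = n/4 = 19.
This falls in the class 75 ≤ l < 80: L = 75, F = 11, f = 21, h = 5.
Lower quartile ≈ 75 + ((19 − 11) / 21) × 5 = 76.9048

76.905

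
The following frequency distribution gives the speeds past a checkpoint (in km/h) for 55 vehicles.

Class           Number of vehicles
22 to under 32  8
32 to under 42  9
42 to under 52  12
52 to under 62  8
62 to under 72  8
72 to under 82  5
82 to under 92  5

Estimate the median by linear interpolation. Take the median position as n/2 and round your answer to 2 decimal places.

Cumulative frequencies: 8, 17, 29, 37, 45, 50, 55
n = 55; position = n/2 = 27.5.
This falls in the class 42 to under 52: L = 42, F = 17, f = 12, h = 10.
Median ≈ 42 + ((27.5 − 17) / 12) × 10 = 50.7500

50.75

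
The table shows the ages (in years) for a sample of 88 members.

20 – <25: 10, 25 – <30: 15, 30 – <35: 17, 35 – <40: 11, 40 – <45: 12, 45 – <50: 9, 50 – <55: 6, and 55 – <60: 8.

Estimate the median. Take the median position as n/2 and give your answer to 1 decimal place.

Cumulative frequencies: 10, 25, 42, 53, 65, 74, 80, 88
n = 88; position = n/2 = 44.
This falls in the class 35 – <40: L = 35, F = 42, f = 11, h = 5.
Median ≈ 35 + ((44 − 42) / 11) × 5 = 35.9091

35.9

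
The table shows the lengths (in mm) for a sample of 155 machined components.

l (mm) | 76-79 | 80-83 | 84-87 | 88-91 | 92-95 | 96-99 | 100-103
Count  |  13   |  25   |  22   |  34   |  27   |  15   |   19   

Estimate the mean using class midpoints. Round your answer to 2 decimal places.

Midpoints: 77.5, 81.5, 85.5, 89.5, 93.5, 97.5, 101.5
Σfm = 13×77.5 + 25×81.5 + 22×85.5 + 34×89.5 + 27×93.5 + 15×97.5 + 19×101.5 = 13884.5
n = Σf = 155
Mean = 13884.5 / 155 = 89.5774

89.58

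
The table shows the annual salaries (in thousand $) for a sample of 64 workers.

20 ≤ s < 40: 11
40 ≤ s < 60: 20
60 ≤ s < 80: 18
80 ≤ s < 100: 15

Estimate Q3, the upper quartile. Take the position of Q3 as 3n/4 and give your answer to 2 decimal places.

Cumulative frequencies: 11, 31, 49, 64
n = 64; position = 3n/4 = 48.
This falls in the class 60 ≤ s < 80: L = 60, F = 31, f = 18, h = 20.
Upper quartile ≈ 60 + ((48 − 31) / 18) × 20 = 78.8889

78.89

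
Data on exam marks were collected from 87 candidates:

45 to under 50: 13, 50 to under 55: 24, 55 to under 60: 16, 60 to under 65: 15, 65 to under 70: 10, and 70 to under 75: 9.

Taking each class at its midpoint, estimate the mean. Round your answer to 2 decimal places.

58.19

Midpoints: 47.5, 52.5, 57.5, 62.5, 67.5, 72.5
Σfm = 13×47.5 + 24×52.5 + 16×57.5 + 15×62.5 + 10×67.5 + 9×72.5 = 5062.5
n = Σf = 87
Mean = 5062.5 / 87 = 58.1897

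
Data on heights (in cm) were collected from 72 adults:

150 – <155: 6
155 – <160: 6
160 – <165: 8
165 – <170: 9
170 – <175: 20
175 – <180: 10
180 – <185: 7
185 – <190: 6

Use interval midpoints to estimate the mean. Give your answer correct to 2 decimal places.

Midpoints: 152.5, 157.5, 162.5, 167.5, 172.5, 177.5, 182.5, 187.5
Σfm = 6×152.5 + 6×157.5 + 8×162.5 + 9×167.5 + 20×172.5 + 10×177.5 + 7×182.5 + 6×187.5 = 12295
n = Σf = 72
Mean = 12295 / 72 = 170.7639

170.76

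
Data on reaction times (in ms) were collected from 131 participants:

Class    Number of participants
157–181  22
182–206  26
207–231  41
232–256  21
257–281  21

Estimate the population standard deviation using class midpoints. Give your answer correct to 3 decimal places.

Midpoints: 169, 194, 219, 244, 269
n = 131, Σfm = 28514, mean = 217.6641
Σfm² = 6343116
Σf(m − x̄)² = Σfm² − (Σfm)²/n = 6343116 − 28514²/131 = 136641.2214
Population variance = 136641.2214 / 131 = 1043.0628
Standard deviation = √1043.0628 = 32.2965

32.296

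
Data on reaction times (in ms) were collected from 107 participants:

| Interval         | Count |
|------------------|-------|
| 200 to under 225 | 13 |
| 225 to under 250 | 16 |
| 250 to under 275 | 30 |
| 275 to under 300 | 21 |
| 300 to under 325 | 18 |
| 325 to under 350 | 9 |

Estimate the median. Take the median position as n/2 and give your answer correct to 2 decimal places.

Cumulative frequencies: 13, 29, 59, 80, 98, 107
n = 107; position = n/2 = 53.5.
This falls in the class 250 to under 275: L = 250, F = 29, f = 30, h = 25.
Median ≈ 250 + ((53.5 − 29) / 30) × 25 = 270.4167

270.42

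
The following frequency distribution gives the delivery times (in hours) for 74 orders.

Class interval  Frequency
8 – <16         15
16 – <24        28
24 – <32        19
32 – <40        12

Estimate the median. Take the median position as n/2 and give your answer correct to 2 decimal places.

Cumulative frequencies: 15, 43, 62, 74
n = 74; position = n/2 = 37.
This falls in the class 16 – <24: L = 16, F = 15, f = 28, h = 8.
Median ≈ 16 + ((37 − 15) / 28) × 8 = 22.2857

22.29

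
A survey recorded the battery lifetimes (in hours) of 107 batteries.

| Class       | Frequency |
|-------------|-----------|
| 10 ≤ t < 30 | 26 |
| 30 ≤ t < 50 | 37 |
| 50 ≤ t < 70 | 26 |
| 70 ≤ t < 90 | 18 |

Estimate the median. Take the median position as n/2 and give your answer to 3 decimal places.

Cumulative frequencies: 26, 63, 89, 107
n = 107; position = n/2 = 53.5.
This falls in the class 30 ≤ t < 50: L = 30, F = 26, f = 37, h = 20.
Median ≈ 30 + ((53.5 − 26) / 37) × 20 = 44.8649

44.865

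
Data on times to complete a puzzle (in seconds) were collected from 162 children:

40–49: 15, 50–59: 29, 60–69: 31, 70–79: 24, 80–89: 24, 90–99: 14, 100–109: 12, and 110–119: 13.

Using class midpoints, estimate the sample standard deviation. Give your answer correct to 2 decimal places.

Midpoints: 44.5, 54.5, 64.5, 74.5, 84.5, 94.5, 104.5, 114.5
n = 162, Σfm = 12129, mean = 74.8704
Σfm² = 975880.5
Σf(m − x̄)² = Σfm² − (Σfm)²/n = 975880.5 − 12129²/162 = 67777.7778
Sample variance = 67777.7778 / 161 = 420.9800
Standard deviation = √420.9800 = 20.5178

20.52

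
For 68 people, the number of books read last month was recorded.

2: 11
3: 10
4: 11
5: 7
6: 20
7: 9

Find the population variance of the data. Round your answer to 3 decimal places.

2.883

Values: 2, 3, 4, 5, 6, 7
n = 68, Σfx = 314, mean = 4.6176
Σfx² = 1646
Σf(x − x̄)² = Σfx² − (Σfx)²/n = 1646 − 314²/68 = 196.0588
Population variance = 196.0588 / 68 = 2.8832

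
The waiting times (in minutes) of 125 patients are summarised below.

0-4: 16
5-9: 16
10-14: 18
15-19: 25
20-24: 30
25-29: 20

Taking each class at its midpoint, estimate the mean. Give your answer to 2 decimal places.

15.88

Midpoints: 2, 7, 12, 17, 22, 27
Σfm = 16×2 + 16×7 + 18×12 + 25×17 + 30×22 + 20×27 = 1985
n = Σf = 125
Mean = 1985 / 125 = 15.8800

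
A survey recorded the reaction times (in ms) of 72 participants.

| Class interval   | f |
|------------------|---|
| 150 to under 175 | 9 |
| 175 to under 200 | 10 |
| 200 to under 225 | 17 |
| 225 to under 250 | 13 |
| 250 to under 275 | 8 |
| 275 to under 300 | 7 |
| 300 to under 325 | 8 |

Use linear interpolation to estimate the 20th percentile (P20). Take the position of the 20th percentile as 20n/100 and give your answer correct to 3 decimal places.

Cumulative frequencies: 9, 19, 36, 49, 57, 64, 72
n = 72; position = 20n/100 = 14.4.
This falls in the class 175 to under 200: L = 175, F = 9, f = 10, h = 25.
20th percentile ≈ 175 + ((14.4 − 9) / 10) × 25 = 188.5000

188.500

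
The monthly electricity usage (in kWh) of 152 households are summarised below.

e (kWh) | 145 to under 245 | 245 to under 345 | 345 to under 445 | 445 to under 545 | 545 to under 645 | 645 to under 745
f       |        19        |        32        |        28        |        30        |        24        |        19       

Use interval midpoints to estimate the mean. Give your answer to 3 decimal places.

Midpoints: 195, 295, 395, 495, 595, 695
Σfm = 19×195 + 32×295 + 28×395 + 30×495 + 24×595 + 19×695 = 66540
n = Σf = 152
Mean = 66540 / 152 = 437.7632

437.763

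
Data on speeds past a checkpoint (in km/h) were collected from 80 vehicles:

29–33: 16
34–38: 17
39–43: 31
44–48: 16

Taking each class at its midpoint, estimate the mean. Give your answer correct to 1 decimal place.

Midpoints: 31, 36, 41, 46
Σfm = 16×31 + 17×36 + 31×41 + 16×46 = 3115
n = Σf = 80
Mean = 3115 / 80 = 38.9375

38.9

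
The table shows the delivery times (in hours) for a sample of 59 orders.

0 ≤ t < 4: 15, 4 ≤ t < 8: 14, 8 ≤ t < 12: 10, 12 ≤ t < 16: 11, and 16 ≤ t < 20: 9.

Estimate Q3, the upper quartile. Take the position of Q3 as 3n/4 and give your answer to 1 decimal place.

Cumulative frequencies: 15, 29, 39, 50, 59
n = 59; position = 3n/4 = 44.25.
This falls in the class 12 ≤ t < 16: L = 12, F = 39, f = 11, h = 4.
Upper quartile ≈ 12 + ((44.25 − 39) / 11) × 4 = 13.9091

13.9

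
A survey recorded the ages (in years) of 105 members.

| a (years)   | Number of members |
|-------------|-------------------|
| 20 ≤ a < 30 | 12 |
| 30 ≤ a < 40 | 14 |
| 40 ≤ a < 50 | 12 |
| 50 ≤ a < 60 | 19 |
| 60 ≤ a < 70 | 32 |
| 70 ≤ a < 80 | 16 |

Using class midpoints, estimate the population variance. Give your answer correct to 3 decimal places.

Midpoints: 25, 35, 45, 55, 65, 75
n = 105, Σfm = 5655, mean = 53.8571
Σfm² = 331625
Σf(m − x̄)² = Σfm² − (Σfm)²/n = 331625 − 5655²/105 = 27062.8571
Population variance = 27062.8571 / 105 = 257.7415

257.741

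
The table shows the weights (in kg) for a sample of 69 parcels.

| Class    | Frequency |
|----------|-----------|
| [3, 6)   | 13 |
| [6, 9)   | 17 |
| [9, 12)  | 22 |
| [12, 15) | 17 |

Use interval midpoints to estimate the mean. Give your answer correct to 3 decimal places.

9.370

Midpoints: 4.5, 7.5, 10.5, 13.5
Σfm = 13×4.5 + 17×7.5 + 22×10.5 + 17×13.5 = 646.5
n = Σf = 69
Mean = 646.5 / 69 = 9.3696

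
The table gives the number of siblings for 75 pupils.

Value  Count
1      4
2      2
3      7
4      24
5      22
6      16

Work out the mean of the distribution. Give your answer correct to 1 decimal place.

4.4

Values: 1, 2, 3, 4, 5, 6
Σfx = 4×1 + 2×2 + 7×3 + 24×4 + 22×5 + 16×6 = 331
n = Σf = 75
Mean = 331 / 75 = 4.4133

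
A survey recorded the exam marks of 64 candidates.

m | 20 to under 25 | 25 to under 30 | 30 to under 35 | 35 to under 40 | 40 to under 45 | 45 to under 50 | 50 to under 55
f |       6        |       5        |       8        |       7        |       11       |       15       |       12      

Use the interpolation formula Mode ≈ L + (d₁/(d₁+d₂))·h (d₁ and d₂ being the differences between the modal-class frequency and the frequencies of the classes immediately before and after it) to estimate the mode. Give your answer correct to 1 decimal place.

Modal class: 45 to under 50 (highest frequency 15).
d₁ = 15 − 11 = 4, d₂ = 15 − 12 = 3
Mode ≈ 45 + (4/(4+3)) × 5 = 45 + 2.8571 = 47.8571

47.9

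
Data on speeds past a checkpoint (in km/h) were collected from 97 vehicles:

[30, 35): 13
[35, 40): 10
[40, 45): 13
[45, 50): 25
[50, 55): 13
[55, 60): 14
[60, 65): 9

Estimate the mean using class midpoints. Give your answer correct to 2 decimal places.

Midpoints: 32.5, 37.5, 42.5, 47.5, 52.5, 57.5, 62.5
Σfm = 13×32.5 + 10×37.5 + 13×42.5 + 25×47.5 + 13×52.5 + 14×57.5 + 9×62.5 = 4587.5
n = Σf = 97
Mean = 4587.5 / 97 = 47.2938

47.29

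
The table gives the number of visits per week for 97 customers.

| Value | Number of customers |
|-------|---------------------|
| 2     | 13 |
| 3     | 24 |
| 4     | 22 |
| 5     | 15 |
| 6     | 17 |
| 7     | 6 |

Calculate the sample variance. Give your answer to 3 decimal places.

Values: 2, 3, 4, 5, 6, 7
n = 97, Σfx = 405, mean = 4.1753
Σfx² = 1901
Σf(x − x̄)² = Σfx² − (Σfx)²/n = 1901 − 405²/97 = 210.0206
Sample variance = 210.0206 / 96 = 2.1877

2.188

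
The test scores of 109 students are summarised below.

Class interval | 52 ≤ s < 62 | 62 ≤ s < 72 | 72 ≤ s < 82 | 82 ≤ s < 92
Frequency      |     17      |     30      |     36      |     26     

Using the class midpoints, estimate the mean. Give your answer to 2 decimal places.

Midpoints: 57, 67, 77, 87
Σfm = 17×57 + 30×67 + 36×77 + 26×87 = 8013
n = Σf = 109
Mean = 8013 / 109 = 73.5138

73.51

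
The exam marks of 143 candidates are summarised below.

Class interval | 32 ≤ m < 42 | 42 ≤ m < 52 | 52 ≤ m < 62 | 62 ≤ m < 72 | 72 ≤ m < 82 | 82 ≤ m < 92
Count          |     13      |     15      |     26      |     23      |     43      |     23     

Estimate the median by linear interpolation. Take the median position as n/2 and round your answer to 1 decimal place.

Cumulative frequencies: 13, 28, 54, 77, 120, 143
n = 143; position = n/2 = 71.5.
This falls in the class 62 ≤ m < 72: L = 62, F = 54, f = 23, h = 10.
Median ≈ 62 + ((71.5 − 54) / 23) × 10 = 69.6087

69.6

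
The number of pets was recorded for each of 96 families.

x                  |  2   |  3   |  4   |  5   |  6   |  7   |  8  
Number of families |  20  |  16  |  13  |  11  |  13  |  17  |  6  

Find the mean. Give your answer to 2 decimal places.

Values: 2, 3, 4, 5, 6, 7, 8
Σfx = 20×2 + 16×3 + 13×4 + 11×5 + 13×6 + 17×7 + 6×8 = 440
n = Σf = 96
Mean = 440 / 96 = 4.5833

4.58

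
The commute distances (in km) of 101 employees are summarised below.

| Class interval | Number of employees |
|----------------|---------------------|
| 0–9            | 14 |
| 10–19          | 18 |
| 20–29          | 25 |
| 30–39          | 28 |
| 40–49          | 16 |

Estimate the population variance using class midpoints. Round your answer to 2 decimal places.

Midpoints: 4.5, 14.5, 24.5, 34.5, 44.5
n = 101, Σfm = 2614.5, mean = 25.8861
Σfm² = 84085.25
Σf(m − x̄)² = Σfm² − (Σfm)²/n = 84085.25 − 2614.5²/101 = 16405.9406
Population variance = 16405.9406 / 101 = 162.4351

162.44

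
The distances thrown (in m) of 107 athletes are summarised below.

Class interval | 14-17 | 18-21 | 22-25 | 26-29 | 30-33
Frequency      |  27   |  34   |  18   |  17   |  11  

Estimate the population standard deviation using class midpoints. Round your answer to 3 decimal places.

Midpoints: 15.5, 19.5, 23.5, 27.5, 31.5
n = 107, Σfm = 2318.5, mean = 21.6682
Σfm² = 53126.75
Σf(m − x̄)² = Σfm² − (Σfm)²/n = 53126.75 − 2318.5²/107 = 2888.9720
Population variance = 2888.9720 / 107 = 26.9997
Standard deviation = √26.9997 = 5.1961

5.196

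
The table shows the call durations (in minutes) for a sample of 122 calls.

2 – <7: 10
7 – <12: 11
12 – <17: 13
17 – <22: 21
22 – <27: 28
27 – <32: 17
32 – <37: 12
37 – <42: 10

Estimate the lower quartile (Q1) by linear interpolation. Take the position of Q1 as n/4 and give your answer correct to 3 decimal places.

15.654

Cumulative frequencies: 10, 21, 34, 55, 83, 100, 112, 122
n = 122; position = n/4 = 30.5.
This falls in the class 12 – <17: L = 12, F = 21, f = 13, h = 5.
Lower quartile ≈ 12 + ((30.5 − 21) / 13) × 5 = 15.6538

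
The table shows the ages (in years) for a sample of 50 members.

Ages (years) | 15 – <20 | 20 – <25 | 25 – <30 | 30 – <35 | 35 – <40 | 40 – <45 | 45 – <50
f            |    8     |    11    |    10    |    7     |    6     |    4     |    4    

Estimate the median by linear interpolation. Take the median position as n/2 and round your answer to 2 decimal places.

28.00

Cumulative frequencies: 8, 19, 29, 36, 42, 46, 50
n = 50; position = n/2 = 25.
This falls in the class 25 – <30: L = 25, F = 19, f = 10, h = 5.
Median ≈ 25 + ((25 − 19) / 10) × 5 = 28.0000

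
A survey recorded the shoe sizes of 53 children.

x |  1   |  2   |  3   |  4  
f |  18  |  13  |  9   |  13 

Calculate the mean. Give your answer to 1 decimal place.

Values: 1, 2, 3, 4
Σfx = 18×1 + 13×2 + 9×3 + 13×4 = 123
n = Σf = 53
Mean = 123 / 53 = 2.3208

2.3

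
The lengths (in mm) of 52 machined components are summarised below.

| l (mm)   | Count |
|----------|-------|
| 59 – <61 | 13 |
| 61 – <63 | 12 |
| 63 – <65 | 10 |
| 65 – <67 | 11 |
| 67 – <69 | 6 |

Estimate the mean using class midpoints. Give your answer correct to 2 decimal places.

Midpoints: 60, 62, 64, 66, 68
Σfm = 13×60 + 12×62 + 10×64 + 11×66 + 6×68 = 3298
n = Σf = 52
Mean = 3298 / 52 = 63.4231

63.42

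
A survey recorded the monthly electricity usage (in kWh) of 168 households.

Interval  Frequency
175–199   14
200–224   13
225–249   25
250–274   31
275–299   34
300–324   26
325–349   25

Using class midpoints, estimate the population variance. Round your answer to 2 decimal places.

2003.26

Midpoints: 187, 212, 237, 262, 287, 312, 337
n = 168, Σfm = 45716, mean = 272.1190
Σfm² = 12776742
Σf(m − x̄)² = Σfm² − (Σfm)²/n = 12776742 − 45716²/168 = 336547.6190
Population variance = 336547.6190 / 168 = 2003.2596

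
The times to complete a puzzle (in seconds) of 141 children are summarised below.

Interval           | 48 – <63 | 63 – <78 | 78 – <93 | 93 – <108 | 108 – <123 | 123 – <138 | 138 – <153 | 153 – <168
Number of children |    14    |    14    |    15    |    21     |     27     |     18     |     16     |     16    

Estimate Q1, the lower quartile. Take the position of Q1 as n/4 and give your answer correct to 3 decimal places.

85.250

Cumulative frequencies: 14, 28, 43, 64, 91, 109, 125, 141
n = 141; position = n/4 = 35.25.
This falls in the class 78 – <93: L = 78, F = 28, f = 15, h = 15.
Lower quartile ≈ 78 + ((35.25 − 28) / 15) × 15 = 85.2500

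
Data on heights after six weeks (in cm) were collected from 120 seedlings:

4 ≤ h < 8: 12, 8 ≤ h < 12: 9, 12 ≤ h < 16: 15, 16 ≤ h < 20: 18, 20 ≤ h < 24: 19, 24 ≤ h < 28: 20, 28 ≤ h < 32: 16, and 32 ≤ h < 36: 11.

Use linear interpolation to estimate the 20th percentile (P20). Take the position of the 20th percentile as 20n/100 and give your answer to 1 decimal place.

12.8

Cumulative frequencies: 12, 21, 36, 54, 73, 93, 109, 120
n = 120; position = 20n/100 = 24.
This falls in the class 12 ≤ h < 16: L = 12, F = 21, f = 15, h = 4.
20th percentile ≈ 12 + ((24 − 21) / 15) × 4 = 12.8000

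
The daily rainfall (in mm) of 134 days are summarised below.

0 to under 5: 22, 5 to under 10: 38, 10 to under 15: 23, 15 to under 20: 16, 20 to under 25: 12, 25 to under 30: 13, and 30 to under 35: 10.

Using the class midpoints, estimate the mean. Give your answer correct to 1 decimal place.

13.9

Midpoints: 2.5, 7.5, 12.5, 17.5, 22.5, 27.5, 32.5
Σfm = 22×2.5 + 38×7.5 + 23×12.5 + 16×17.5 + 12×22.5 + 13×27.5 + 10×32.5 = 1860
n = Σf = 134
Mean = 1860 / 134 = 13.8806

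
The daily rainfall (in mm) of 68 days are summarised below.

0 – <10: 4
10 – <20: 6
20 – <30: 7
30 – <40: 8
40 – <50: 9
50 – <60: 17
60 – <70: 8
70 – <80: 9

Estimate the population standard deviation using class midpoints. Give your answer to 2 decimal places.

20.43

Midpoints: 5, 15, 25, 35, 45, 55, 65, 75
n = 68, Σfm = 3100, mean = 45.5882
Σfm² = 169700
Σf(m − x̄)² = Σfm² − (Σfm)²/n = 169700 − 3100²/68 = 28376.4706
Population variance = 28376.4706 / 68 = 417.3010
Standard deviation = √417.3010 = 20.4279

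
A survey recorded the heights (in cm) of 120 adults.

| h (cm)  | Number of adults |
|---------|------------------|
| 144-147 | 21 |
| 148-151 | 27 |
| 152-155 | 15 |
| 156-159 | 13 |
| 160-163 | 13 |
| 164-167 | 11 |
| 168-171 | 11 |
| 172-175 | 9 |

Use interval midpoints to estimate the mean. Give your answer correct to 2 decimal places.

156.57

Midpoints: 145.5, 149.5, 153.5, 157.5, 161.5, 165.5, 169.5, 173.5
Σfm = 21×145.5 + 27×149.5 + 15×153.5 + 13×157.5 + 13×161.5 + 11×165.5 + 11×169.5 + 9×173.5 = 18788
n = Σf = 120
Mean = 18788 / 120 = 156.5667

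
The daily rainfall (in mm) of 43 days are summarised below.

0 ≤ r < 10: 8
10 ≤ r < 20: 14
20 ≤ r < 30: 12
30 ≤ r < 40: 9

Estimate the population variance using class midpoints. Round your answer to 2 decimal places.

104.06

Midpoints: 5, 15, 25, 35
n = 43, Σfm = 865, mean = 20.1163
Σfm² = 21875
Σf(m − x̄)² = Σfm² − (Σfm)²/n = 21875 − 865²/43 = 4474.4186
Population variance = 4474.4186 / 43 = 104.0562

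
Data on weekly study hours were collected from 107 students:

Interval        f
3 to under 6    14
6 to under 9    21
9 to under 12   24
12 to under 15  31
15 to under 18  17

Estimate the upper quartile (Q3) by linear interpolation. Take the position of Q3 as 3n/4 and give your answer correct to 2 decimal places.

14.06

Cumulative frequencies: 14, 35, 59, 90, 107
n = 107; position = 3n/4 = 80.25.
This falls in the class 12 to under 15: L = 12, F = 59, f = 31, h = 3.
Upper quartile ≈ 12 + ((80.25 − 59) / 31) × 3 = 14.0565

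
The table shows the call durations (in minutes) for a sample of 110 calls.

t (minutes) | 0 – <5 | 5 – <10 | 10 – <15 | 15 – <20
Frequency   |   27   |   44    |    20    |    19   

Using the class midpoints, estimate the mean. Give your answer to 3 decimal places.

Midpoints: 2.5, 7.5, 12.5, 17.5
Σfm = 27×2.5 + 44×7.5 + 20×12.5 + 19×17.5 = 980
n = Σf = 110
Mean = 980 / 110 = 8.9091

8.909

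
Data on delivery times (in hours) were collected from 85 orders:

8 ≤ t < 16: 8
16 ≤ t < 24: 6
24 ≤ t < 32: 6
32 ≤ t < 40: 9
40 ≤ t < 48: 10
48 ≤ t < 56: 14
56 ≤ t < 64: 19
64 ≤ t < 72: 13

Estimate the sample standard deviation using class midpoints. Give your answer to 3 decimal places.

Midpoints: 12, 20, 28, 36, 44, 52, 60, 68
n = 85, Σfm = 3900, mean = 45.8824
Σfm² = 205648
Σf(m − x̄)² = Σfm² − (Σfm)²/n = 205648 − 3900²/85 = 26706.8235
Sample variance = 26706.8235 / 84 = 317.9384
Standard deviation = √317.9384 = 17.8308

17.831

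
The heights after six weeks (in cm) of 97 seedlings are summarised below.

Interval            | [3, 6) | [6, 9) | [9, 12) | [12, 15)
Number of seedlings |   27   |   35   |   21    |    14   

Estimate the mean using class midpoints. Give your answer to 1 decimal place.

Midpoints: 4.5, 7.5, 10.5, 13.5
Σfm = 27×4.5 + 35×7.5 + 21×10.5 + 14×13.5 = 793.5
n = Σf = 97
Mean = 793.5 / 97 = 8.1804

8.2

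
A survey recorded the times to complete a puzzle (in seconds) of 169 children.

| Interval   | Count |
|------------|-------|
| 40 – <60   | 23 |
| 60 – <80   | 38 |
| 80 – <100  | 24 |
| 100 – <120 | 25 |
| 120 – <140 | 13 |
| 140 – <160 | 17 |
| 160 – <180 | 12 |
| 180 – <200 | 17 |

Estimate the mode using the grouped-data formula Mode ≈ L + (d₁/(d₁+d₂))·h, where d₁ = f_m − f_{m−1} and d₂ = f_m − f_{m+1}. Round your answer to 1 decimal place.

70.3

Modal class: 60 – <80 (highest frequency 38).
d₁ = 38 − 23 = 15, d₂ = 38 − 24 = 14
Mode ≈ 60 + (15/(15+14)) × 20 = 60 + 10.3448 = 70.3448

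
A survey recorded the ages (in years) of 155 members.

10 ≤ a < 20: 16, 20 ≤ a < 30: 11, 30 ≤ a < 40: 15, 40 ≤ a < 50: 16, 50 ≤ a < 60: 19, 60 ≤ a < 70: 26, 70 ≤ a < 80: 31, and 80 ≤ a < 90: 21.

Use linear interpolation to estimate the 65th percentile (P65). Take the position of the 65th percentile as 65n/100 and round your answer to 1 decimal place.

69.1

Cumulative frequencies: 16, 27, 42, 58, 77, 103, 134, 155
n = 155; position = 65n/100 = 100.75.
This falls in the class 60 ≤ a < 70: L = 60, F = 77, f = 26, h = 10.
65th percentile ≈ 60 + ((100.75 − 77) / 26) × 10 = 69.1346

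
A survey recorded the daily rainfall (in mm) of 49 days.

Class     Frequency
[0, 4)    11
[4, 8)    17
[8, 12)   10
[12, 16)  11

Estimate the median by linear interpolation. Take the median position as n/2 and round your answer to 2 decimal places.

7.18

Cumulative frequencies: 11, 28, 38, 49
n = 49; position = n/2 = 24.5.
This falls in the class [4, 8): L = 4, F = 11, f = 17, h = 4.
Median ≈ 4 + ((24.5 − 11) / 17) × 4 = 7.1765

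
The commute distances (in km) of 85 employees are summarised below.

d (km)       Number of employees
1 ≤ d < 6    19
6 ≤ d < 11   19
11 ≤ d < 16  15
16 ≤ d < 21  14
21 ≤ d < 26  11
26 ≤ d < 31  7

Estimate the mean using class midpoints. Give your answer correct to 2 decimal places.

13.50

Midpoints: 3.5, 8.5, 13.5, 18.5, 23.5, 28.5
Σfm = 19×3.5 + 19×8.5 + 15×13.5 + 14×18.5 + 11×23.5 + 7×28.5 = 1147.5
n = Σf = 85
Mean = 1147.5 / 85 = 13.5000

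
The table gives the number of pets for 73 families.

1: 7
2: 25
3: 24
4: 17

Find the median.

3

Cumulative frequencies: 7, 32, 56, 73
n = 73, so the median is the value in position (n+1)/2 = 37.
Position 37 falls at value 3.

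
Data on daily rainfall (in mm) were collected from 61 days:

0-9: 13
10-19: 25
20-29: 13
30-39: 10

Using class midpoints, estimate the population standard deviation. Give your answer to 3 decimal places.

Midpoints: 4.5, 14.5, 24.5, 34.5
n = 61, Σfm = 1084.5, mean = 17.7787
Σfm² = 25225.25
Σf(m − x̄)² = Σfm² − (Σfm)²/n = 25225.25 − 1084.5²/61 = 5944.2623
Population variance = 5944.2623 / 61 = 97.4469
Standard deviation = √97.4469 = 9.8715

9.872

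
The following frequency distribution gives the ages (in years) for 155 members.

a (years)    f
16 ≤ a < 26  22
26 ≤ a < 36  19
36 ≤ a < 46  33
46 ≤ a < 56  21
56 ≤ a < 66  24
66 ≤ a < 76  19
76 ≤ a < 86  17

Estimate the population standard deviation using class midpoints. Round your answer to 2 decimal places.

Midpoints: 21, 31, 41, 51, 61, 71, 81
n = 155, Σfm = 7665, mean = 49.4516
Σfm² = 434675
Σf(m − x̄)² = Σfm² − (Σfm)²/n = 434675 − 7665²/155 = 55628.3871
Population variance = 55628.3871 / 155 = 358.8928
Standard deviation = √358.8928 = 18.9445

18.94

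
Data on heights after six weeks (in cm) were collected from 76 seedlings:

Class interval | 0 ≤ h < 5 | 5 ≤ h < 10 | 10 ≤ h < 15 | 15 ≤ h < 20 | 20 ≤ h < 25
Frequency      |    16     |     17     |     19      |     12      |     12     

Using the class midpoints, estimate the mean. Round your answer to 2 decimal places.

11.64

Midpoints: 2.5, 7.5, 12.5, 17.5, 22.5
Σfm = 16×2.5 + 17×7.5 + 19×12.5 + 12×17.5 + 12×22.5 = 885
n = Σf = 76
Mean = 885 / 76 = 11.6447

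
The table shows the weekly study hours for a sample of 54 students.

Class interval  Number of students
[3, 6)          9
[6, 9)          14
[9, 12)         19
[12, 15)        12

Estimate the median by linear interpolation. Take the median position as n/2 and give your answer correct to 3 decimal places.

Cumulative frequencies: 9, 23, 42, 54
n = 54; position = n/2 = 27.
This falls in the class [9, 12): L = 9, F = 23, f = 19, h = 3.
Median ≈ 9 + ((27 − 23) / 19) × 3 = 9.6316

9.632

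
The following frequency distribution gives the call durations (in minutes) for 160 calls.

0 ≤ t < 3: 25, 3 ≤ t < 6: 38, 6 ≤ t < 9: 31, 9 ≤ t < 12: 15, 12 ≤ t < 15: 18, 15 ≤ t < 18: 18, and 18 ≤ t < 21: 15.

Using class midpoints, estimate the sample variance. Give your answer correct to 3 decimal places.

Midpoints: 1.5, 4.5, 7.5, 10.5, 13.5, 16.5, 19.5
n = 160, Σfm = 1431, mean = 8.9437
Σfm² = 18108
Σf(m − x̄)² = Σfm² − (Σfm)²/n = 18108 − 1431²/160 = 5309.4937
Sample variance = 5309.4937 / 159 = 33.3930

33.393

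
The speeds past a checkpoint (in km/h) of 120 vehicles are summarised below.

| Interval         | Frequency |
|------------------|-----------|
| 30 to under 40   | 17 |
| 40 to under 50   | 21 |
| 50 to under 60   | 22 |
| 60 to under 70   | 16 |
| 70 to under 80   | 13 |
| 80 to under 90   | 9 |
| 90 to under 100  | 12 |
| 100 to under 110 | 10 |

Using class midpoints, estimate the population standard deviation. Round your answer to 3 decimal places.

Midpoints: 35, 45, 55, 65, 75, 85, 95, 105
n = 120, Σfm = 7720, mean = 64.3333
Σfm² = 554200
Σf(m − x̄)² = Σfm² − (Σfm)²/n = 554200 − 7720²/120 = 57546.6667
Population variance = 57546.6667 / 120 = 479.5556
Standard deviation = √479.5556 = 21.8988

21.899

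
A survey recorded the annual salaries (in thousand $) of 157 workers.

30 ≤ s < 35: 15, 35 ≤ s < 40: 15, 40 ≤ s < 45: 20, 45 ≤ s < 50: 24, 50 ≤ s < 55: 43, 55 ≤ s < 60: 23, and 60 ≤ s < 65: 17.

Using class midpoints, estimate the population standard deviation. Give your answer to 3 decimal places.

8.834

Midpoints: 32.5, 37.5, 42.5, 47.5, 52.5, 57.5, 62.5
n = 157, Σfm = 7682.5, mean = 48.9331
Σfm² = 388181.25
Σf(m − x̄)² = Σfm² − (Σfm)²/n = 388181.25 − 7682.5²/157 = 12252.5478
Population variance = 12252.5478 / 157 = 78.0417
Standard deviation = √78.0417 = 8.8341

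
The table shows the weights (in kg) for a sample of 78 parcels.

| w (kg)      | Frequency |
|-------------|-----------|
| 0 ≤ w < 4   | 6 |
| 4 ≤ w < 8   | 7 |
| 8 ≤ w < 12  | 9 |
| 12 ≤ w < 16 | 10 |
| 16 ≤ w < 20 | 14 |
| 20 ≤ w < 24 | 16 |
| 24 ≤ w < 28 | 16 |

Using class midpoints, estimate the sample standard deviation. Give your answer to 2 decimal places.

Midpoints: 2, 6, 10, 14, 18, 22, 26
n = 78, Σfm = 1304, mean = 16.7179
Σfm² = 26232
Σf(m − x̄)² = Σfm² − (Σfm)²/n = 26232 − 1304²/78 = 4431.7949
Sample variance = 4431.7949 / 77 = 57.5558
Standard deviation = √57.5558 = 7.5866

7.59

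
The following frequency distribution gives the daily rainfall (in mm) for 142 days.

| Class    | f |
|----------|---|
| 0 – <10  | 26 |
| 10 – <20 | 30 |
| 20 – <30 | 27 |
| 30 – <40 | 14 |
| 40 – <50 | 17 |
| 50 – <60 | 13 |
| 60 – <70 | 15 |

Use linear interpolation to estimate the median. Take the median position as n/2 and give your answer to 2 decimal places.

Cumulative frequencies: 26, 56, 83, 97, 114, 127, 142
n = 142; position = n/2 = 71.
This falls in the class 20 – <30: L = 20, F = 56, f = 27, h = 10.
Median ≈ 20 + ((71 − 56) / 27) × 10 = 25.5556

25.56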